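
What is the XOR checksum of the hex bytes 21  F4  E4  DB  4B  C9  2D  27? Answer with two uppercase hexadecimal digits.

62

XOR the bytes together:
  start with 0x21
  0x21 ⊕ 0xF4 = 0xD5
  0xD5 ⊕ 0xE4 = 0x31
  0x31 ⊕ 0xDB = 0xEA
  0xEA ⊕ 0x4B = 0xA1
  0xA1 ⊕ 0xC9 = 0x68
  0x68 ⊕ 0x2D = 0x45
  0x45 ⊕ 0x27 = 0x62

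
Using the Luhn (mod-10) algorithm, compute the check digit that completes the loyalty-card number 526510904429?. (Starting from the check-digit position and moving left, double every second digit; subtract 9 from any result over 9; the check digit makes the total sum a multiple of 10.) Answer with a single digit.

1

Partial digits right→left: 9 2 4 4 0 9 0 1 5 6 2 5
Double every second digit counting from the check-digit position (so the 1st, 3rd, 5th, ... of the partial from the right).
  doubled (with −9 where >9): 9 8 0 0 1 4 → sum 22
  kept as-is: 2 4 9 1 6 5 → sum 27
Total = 22 + 27 = 49.
Check digit = (10 − (49 mod 10)) mod 10 = 1.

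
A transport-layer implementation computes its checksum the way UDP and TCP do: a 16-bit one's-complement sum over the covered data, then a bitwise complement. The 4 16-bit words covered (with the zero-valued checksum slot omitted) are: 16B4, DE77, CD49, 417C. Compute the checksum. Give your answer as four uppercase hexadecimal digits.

One's-complement addition (fold any carry out of bit 15 back into bit 0):
  0x16B4 + 0xDE77 = 0x0F52B
  0xF52B + 0xCD49 = 0x1C274 → wrap carry → 0xC275
  0xC275 + 0x417C = 0x103F1 → wrap carry → 0x03F2
One's-complement sum = 0x03F2.
Checksum = ~0x03F2 & 0xFFFF = 0xFC0D.

FC0D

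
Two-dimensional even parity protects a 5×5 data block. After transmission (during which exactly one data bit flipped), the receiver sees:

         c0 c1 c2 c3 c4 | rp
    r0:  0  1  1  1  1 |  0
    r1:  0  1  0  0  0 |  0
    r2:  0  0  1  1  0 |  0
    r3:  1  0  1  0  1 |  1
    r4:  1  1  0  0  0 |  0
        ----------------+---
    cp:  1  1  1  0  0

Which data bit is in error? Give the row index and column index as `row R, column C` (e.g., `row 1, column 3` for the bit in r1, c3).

Recompute each row's even parity and compare to rp:
  r0: data parity 0, sent rp 0 → ok
  r1: data parity 1, sent rp 0 → mismatch
  r2: data parity 0, sent rp 0 → ok
  r3: data parity 1, sent rp 1 → ok
  r4: data parity 0, sent rp 0 → ok
Recompute each column's even parity and compare to cp:
  c0: data parity 0, sent cp 1 → mismatch
  c1: data parity 1, sent cp 1 → ok
  c2: data parity 1, sent cp 1 → ok
  c3: data parity 0, sent cp 0 → ok
  c4: data parity 0, sent cp 0 → ok
Exactly one row (r1) and one column (c0) fail → the flipped bit is at their intersection.

row 1, column 0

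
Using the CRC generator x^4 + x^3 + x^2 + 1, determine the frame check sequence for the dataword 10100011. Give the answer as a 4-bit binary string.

0011

Append 4 zeros: 101000110000. Divide by 11101 (XOR where the leading bit is 1):
  pos 0: 10100 XOR 11101 = 01001
  pos 1: 10010 XOR 11101 = 01111
  pos 2: 11111 XOR 11101 = 00010
  pos 5: 10100 XOR 11101 = 01001
  pos 6: 10010 XOR 11101 = 01111
  pos 7: 11110 XOR 11101 = 00011
Remainder (last 4 bits) = 0011. This is the CRC / FCS.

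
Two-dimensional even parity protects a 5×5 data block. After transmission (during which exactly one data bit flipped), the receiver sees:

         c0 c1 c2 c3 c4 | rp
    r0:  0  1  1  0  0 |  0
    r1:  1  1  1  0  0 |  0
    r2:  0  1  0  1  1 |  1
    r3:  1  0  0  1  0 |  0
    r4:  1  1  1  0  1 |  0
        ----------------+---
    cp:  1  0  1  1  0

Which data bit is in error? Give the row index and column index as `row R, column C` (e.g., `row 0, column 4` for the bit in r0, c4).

Recompute each row's even parity and compare to rp:
  r0: data parity 0, sent rp 0 → ok
  r1: data parity 1, sent rp 0 → mismatch
  r2: data parity 1, sent rp 1 → ok
  r3: data parity 0, sent rp 0 → ok
  r4: data parity 0, sent rp 0 → ok
Recompute each column's even parity and compare to cp:
  c0: data parity 1, sent cp 1 → ok
  c1: data parity 0, sent cp 0 → ok
  c2: data parity 1, sent cp 1 → ok
  c3: data parity 0, sent cp 1 → mismatch
  c4: data parity 0, sent cp 0 → ok
Exactly one row (r1) and one column (c3) fail → the flipped bit is at their intersection.

row 1, column 3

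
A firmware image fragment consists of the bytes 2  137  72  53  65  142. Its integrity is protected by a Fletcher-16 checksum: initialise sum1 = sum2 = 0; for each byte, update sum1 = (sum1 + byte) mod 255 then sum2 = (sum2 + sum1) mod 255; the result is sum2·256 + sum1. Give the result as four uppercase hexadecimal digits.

8DD8

Running sums (mod 255):
  after byte 0 (2): sum1=2, sum2=2
  after byte 1 (137): sum1=139, sum2=141
  after byte 2 (72): sum1=211, sum2=97
  after byte 3 (53): sum1=9, sum2=106
  after byte 4 (65): sum1=74, sum2=180
  after byte 5 (142): sum1=216, sum2=141
Checksum = sum2·256 + sum1 = 141·256 + 216 = 36312 = 0x8DD8.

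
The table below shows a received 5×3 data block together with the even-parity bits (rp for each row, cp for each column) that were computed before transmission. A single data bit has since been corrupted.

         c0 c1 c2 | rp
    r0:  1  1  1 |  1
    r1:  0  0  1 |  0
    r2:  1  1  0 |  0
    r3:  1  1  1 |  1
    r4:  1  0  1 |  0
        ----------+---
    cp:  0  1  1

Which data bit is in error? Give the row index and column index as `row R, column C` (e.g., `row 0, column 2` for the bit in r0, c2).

Recompute each row's even parity and compare to rp:
  r0: data parity 1, sent rp 1 → ok
  r1: data parity 1, sent rp 0 → mismatch
  r2: data parity 0, sent rp 0 → ok
  r3: data parity 1, sent rp 1 → ok
  r4: data parity 0, sent rp 0 → ok
Recompute each column's even parity and compare to cp:
  c0: data parity 0, sent cp 0 → ok
  c1: data parity 1, sent cp 1 → ok
  c2: data parity 0, sent cp 1 → mismatch
Exactly one row (r1) and one column (c2) fail → the flipped bit is at their intersection.

row 1, column 2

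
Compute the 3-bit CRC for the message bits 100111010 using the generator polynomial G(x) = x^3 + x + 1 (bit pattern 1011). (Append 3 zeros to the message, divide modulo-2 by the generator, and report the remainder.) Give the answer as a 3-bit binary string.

110

Append 3 zeros: 100111010000. Divide by 1011 (XOR where the leading bit is 1):
  pos 0: 1001 XOR 1011 = 0010
  pos 2: 1011 XOR 1011 = 0000
  pos 7: 1000 XOR 1011 = 0011
Remainder (last 3 bits) = 110. This is the CRC / FCS.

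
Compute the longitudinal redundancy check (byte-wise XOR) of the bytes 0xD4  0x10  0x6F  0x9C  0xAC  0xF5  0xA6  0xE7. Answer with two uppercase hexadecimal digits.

2F

XOR the bytes together:
  start with 0xD4
  0xD4 ⊕ 0x10 = 0xC4
  0xC4 ⊕ 0x6F = 0xAB
  0xAB ⊕ 0x9C = 0x37
  0x37 ⊕ 0xAC = 0x9B
  0x9B ⊕ 0xF5 = 0x6E
  0x6E ⊕ 0xA6 = 0xC8
  0xC8 ⊕ 0xE7 = 0x2F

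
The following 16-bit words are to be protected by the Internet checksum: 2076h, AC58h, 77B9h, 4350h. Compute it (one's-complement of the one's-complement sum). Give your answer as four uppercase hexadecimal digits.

7827

One's-complement addition (fold any carry out of bit 15 back into bit 0):
  0x2076 + 0xAC58 = 0x0CCCE
  0xCCCE + 0x77B9 = 0x14487 → wrap carry → 0x4488
  0x4488 + 0x4350 = 0x087D8
One's-complement sum = 0x87D8.
Checksum = ~0x87D8 & 0xFFFF = 0x7827.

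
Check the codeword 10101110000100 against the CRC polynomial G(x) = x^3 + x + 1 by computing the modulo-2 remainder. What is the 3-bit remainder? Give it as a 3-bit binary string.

000

Modulo-2 division of 10101110000100 by 1011:
  pos 0: 1010 XOR 1011 = 0001
  pos 3: 1111 XOR 1011 = 0100
  pos 4: 1000 XOR 1011 = 0011
  pos 6: 1100 XOR 1011 = 0111
  pos 7: 1110 XOR 1011 = 0101
  pos 8: 1011 XOR 1011 = 0000
Remainder = 000 (zero — the frame passes the CRC check).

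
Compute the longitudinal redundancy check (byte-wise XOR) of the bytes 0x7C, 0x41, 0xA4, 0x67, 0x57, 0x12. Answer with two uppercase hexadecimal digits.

XOR the bytes together:
  start with 0x7C
  0x7C ⊕ 0x41 = 0x3D
  0x3D ⊕ 0xA4 = 0x99
  0x99 ⊕ 0x67 = 0xFE
  0xFE ⊕ 0x57 = 0xA9
  0xA9 ⊕ 0x12 = 0xBB

BB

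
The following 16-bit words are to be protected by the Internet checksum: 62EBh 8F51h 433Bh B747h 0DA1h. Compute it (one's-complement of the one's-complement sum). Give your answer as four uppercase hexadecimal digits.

One's-complement addition (fold any carry out of bit 15 back into bit 0):
  0x62EB + 0x8F51 = 0x0F23C
  0xF23C + 0x433B = 0x13577 → wrap carry → 0x3578
  0x3578 + 0xB747 = 0x0ECBF
  0xECBF + 0x0DA1 = 0x0FA60
One's-complement sum = 0xFA60.
Checksum = ~0xFA60 & 0xFFFF = 0x059F.

059F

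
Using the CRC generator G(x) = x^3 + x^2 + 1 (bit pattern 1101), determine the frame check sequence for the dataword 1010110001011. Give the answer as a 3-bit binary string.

010

Append 3 zeros: 1010110001011000. Divide by 1101 (XOR where the leading bit is 1):
  pos 0: 1010 XOR 1101 = 0111
  pos 1: 1111 XOR 1101 = 0010
  pos 3: 1010 XOR 1101 = 0111
  pos 4: 1110 XOR 1101 = 0011
  pos 6: 1101 XOR 1101 = 0000
  pos 11: 1100 XOR 1101 = 0001
Remainder (last 3 bits) = 010. This is the CRC / FCS.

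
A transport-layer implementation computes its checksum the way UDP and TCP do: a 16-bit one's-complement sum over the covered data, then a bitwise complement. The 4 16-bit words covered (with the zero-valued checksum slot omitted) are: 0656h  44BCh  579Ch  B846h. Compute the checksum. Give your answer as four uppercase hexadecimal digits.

A50A

One's-complement addition (fold any carry out of bit 15 back into bit 0):
  0x0656 + 0x44BC = 0x04B12
  0x4B12 + 0x579C = 0x0A2AE
  0xA2AE + 0xB846 = 0x15AF4 → wrap carry → 0x5AF5
One's-complement sum = 0x5AF5.
Checksum = ~0x5AF5 & 0xFFFF = 0xA50A.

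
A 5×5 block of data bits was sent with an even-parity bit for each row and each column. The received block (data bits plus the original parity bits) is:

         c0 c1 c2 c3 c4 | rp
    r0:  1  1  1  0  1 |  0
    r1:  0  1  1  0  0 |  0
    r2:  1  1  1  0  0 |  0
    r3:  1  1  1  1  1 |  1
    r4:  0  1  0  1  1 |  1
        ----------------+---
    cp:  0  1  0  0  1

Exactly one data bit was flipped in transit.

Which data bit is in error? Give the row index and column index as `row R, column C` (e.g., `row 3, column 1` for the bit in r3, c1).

row 2, column 0

Recompute each row's even parity and compare to rp:
  r0: data parity 0, sent rp 0 → ok
  r1: data parity 0, sent rp 0 → ok
  r2: data parity 1, sent rp 0 → mismatch
  r3: data parity 1, sent rp 1 → ok
  r4: data parity 1, sent rp 1 → ok
Recompute each column's even parity and compare to cp:
  c0: data parity 1, sent cp 0 → mismatch
  c1: data parity 1, sent cp 1 → ok
  c2: data parity 0, sent cp 0 → ok
  c3: data parity 0, sent cp 0 → ok
  c4: data parity 1, sent cp 1 → ok
Exactly one row (r2) and one column (c0) fail → the flipped bit is at their intersection.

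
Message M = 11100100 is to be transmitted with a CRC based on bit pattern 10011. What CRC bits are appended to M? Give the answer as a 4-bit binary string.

Append 4 zeros: 111001000000. Divide by 10011 (XOR where the leading bit is 1):
  pos 0: 11100 XOR 10011 = 01111
  pos 1: 11111 XOR 10011 = 01100
  pos 2: 11000 XOR 10011 = 01011
  pos 3: 10110 XOR 10011 = 00101
  pos 5: 10100 XOR 10011 = 00111
  pos 7: 11100 XOR 10011 = 01111
Remainder (last 4 bits) = 1111. This is the CRC / FCS.

1111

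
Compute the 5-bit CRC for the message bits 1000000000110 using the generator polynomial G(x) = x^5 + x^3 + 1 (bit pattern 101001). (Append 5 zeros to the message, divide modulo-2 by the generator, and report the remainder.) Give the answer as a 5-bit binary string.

00111

Append 5 zeros: 100000000011000000. Divide by 101001 (XOR where the leading bit is 1):
  pos 0: 100000 XOR 101001 = 001001
  pos 2: 100100 XOR 101001 = 001101
  pos 4: 110100 XOR 101001 = 011101
  pos 5: 111011 XOR 101001 = 010010
  pos 6: 100101 XOR 101001 = 001100
  pos 8: 110000 XOR 101001 = 011001
  pos 9: 110010 XOR 101001 = 011011
  pos 10: 110110 XOR 101001 = 011111
  pos 11: 111110 XOR 101001 = 010111
  pos 12: 101110 XOR 101001 = 000111
Remainder (last 5 bits) = 00111. This is the CRC / FCS.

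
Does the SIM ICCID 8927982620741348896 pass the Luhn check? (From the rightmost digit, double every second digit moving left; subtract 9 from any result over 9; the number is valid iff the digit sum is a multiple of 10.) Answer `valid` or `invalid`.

From the right, keep odd positions and double even positions (subtract 9 from any doubled value over 9):
  doubled (positions 2,4,...): 9 7 6 8 0 3 7 5 9 → sum 54
  kept (positions 1,3,...): 6 8 4 1 7 2 2 9 2 8 → sum 49
Total = 103.
103 mod 10 = 3, so the number is invalid.

invalid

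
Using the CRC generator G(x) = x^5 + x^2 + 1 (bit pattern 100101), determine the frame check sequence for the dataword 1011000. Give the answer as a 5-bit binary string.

Append 5 zeros: 101100000000. Divide by 100101 (XOR where the leading bit is 1):
  pos 0: 101100 XOR 100101 = 001001
  pos 2: 100100 XOR 100101 = 000001
Remainder (last 5 bits) = 10000. This is the CRC / FCS.

10000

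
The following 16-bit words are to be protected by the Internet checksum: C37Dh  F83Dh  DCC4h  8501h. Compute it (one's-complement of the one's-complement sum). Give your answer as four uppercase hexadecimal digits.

E27D

One's-complement addition (fold any carry out of bit 15 back into bit 0):
  0xC37D + 0xF83D = 0x1BBBA → wrap carry → 0xBBBB
  0xBBBB + 0xDCC4 = 0x1987F → wrap carry → 0x9880
  0x9880 + 0x8501 = 0x11D81 → wrap carry → 0x1D82
One's-complement sum = 0x1D82.
Checksum = ~0x1D82 & 0xFFFF = 0xE27D.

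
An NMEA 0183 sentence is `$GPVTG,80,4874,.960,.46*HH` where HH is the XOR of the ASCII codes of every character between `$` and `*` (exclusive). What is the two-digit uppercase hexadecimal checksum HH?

XOR the ASCII codes of the payload characters:
  'G' = 0x47 → acc = 0x47
  'P' = 0x50 → acc = 0x17
  'V' = 0x56 → acc = 0x41
  'T' = 0x54 → acc = 0x15
  'G' = 0x47 → acc = 0x52
  ',' = 0x2C → acc = 0x7E
  '8' = 0x38 → acc = 0x46
  '0' = 0x30 → acc = 0x76
  ',' = 0x2C → acc = 0x5A
  '4' = 0x34 → acc = 0x6E
  '8' = 0x38 → acc = 0x56
  '7' = 0x37 → acc = 0x61
  '4' = 0x34 → acc = 0x55
  ',' = 0x2C → acc = 0x79
  '.' = 0x2E → acc = 0x57
  '9' = 0x39 → acc = 0x6E
  '6' = 0x36 → acc = 0x58
  '0' = 0x30 → acc = 0x68
  ',' = 0x2C → acc = 0x44
  '.' = 0x2E → acc = 0x6A
  '4' = 0x34 → acc = 0x5E
  '6' = 0x36 → acc = 0x68
Checksum = 0x68.

68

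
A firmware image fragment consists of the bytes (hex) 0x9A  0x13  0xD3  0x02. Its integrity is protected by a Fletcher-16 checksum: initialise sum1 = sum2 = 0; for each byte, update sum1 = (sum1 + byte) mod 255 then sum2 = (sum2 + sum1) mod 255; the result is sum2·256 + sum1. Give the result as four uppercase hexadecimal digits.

4D83

Running sums (mod 255):
  after byte 0 (0x9A): sum1=154, sum2=154
  after byte 1 (0x13): sum1=173, sum2=72
  after byte 2 (0xD3): sum1=129, sum2=201
  after byte 3 (0x02): sum1=131, sum2=77
Checksum = sum2·256 + sum1 = 77·256 + 131 = 19843 = 0x4D83.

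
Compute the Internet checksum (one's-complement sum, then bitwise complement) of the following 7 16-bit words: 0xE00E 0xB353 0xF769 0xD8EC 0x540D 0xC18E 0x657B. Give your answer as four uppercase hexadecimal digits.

One's-complement addition (fold any carry out of bit 15 back into bit 0):
  0xE00E + 0xB353 = 0x19361 → wrap carry → 0x9362
  0x9362 + 0xF769 = 0x18ACB → wrap carry → 0x8ACC
  0x8ACC + 0xD8EC = 0x163B8 → wrap carry → 0x63B9
  0x63B9 + 0x540D = 0x0B7C6
  0xB7C6 + 0xC18E = 0x17954 → wrap carry → 0x7955
  0x7955 + 0x657B = 0x0DED0
One's-complement sum = 0xDED0.
Checksum = ~0xDED0 & 0xFFFF = 0x212F.

212F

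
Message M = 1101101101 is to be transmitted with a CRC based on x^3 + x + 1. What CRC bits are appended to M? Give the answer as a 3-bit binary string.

Append 3 zeros: 1101101101000. Divide by 1011 (XOR where the leading bit is 1):
  pos 0: 1101 XOR 1011 = 0110
  pos 1: 1101 XOR 1011 = 0110
  pos 2: 1100 XOR 1011 = 0111
  pos 3: 1111 XOR 1011 = 0100
  pos 4: 1001 XOR 1011 = 0010
  pos 6: 1001 XOR 1011 = 0010
  pos 8: 1000 XOR 1011 = 0011
Remainder (last 3 bits) = 110. This is the CRC / FCS.

110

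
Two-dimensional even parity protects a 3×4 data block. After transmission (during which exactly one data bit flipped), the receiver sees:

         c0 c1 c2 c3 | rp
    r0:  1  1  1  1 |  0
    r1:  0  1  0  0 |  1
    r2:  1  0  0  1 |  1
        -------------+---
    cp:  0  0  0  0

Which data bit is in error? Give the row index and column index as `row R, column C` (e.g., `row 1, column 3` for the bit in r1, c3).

row 2, column 2

Recompute each row's even parity and compare to rp:
  r0: data parity 0, sent rp 0 → ok
  r1: data parity 1, sent rp 1 → ok
  r2: data parity 0, sent rp 1 → mismatch
Recompute each column's even parity and compare to cp:
  c0: data parity 0, sent cp 0 → ok
  c1: data parity 0, sent cp 0 → ok
  c2: data parity 1, sent cp 0 → mismatch
  c3: data parity 0, sent cp 0 → ok
Exactly one row (r2) and one column (c2) fail → the flipped bit is at their intersection.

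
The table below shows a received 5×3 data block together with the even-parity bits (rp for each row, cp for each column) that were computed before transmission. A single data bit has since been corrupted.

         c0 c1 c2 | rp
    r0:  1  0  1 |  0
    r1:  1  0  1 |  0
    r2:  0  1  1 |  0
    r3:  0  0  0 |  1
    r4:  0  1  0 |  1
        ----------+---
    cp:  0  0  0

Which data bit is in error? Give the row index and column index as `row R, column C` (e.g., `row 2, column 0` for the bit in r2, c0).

Recompute each row's even parity and compare to rp:
  r0: data parity 0, sent rp 0 → ok
  r1: data parity 0, sent rp 0 → ok
  r2: data parity 0, sent rp 0 → ok
  r3: data parity 0, sent rp 1 → mismatch
  r4: data parity 1, sent rp 1 → ok
Recompute each column's even parity and compare to cp:
  c0: data parity 0, sent cp 0 → ok
  c1: data parity 0, sent cp 0 → ok
  c2: data parity 1, sent cp 0 → mismatch
Exactly one row (r3) and one column (c2) fail → the flipped bit is at their intersection.

row 3, column 2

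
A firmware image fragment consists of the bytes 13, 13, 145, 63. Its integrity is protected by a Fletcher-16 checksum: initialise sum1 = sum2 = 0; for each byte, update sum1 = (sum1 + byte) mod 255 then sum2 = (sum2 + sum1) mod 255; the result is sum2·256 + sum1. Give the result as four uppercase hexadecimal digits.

Running sums (mod 255):
  after byte 0 (13): sum1=13, sum2=13
  after byte 1 (13): sum1=26, sum2=39
  after byte 2 (145): sum1=171, sum2=210
  after byte 3 (63): sum1=234, sum2=189
Checksum = sum2·256 + sum1 = 189·256 + 234 = 48618 = 0xBDEA.

BDEA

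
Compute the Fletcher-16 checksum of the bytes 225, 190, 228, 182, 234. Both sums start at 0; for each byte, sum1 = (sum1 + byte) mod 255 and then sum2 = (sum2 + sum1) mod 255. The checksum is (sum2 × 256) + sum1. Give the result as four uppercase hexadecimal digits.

6B27

Running sums (mod 255):
  after byte 0 (225): sum1=225, sum2=225
  after byte 1 (190): sum1=160, sum2=130
  after byte 2 (228): sum1=133, sum2=8
  after byte 3 (182): sum1=60, sum2=68
  after byte 4 (234): sum1=39, sum2=107
Checksum = sum2·256 + sum1 = 107·256 + 39 = 27431 = 0x6B27.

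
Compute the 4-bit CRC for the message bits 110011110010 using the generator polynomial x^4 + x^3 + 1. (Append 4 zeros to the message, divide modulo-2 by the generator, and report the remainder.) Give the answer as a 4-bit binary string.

Append 4 zeros: 1100111100100000. Divide by 11001 (XOR where the leading bit is 1):
  pos 0: 11001 XOR 11001 = 00000
  pos 5: 11100 XOR 11001 = 00101
  pos 7: 10110 XOR 11001 = 01111
  pos 8: 11110 XOR 11001 = 00111
  pos 10: 11100 XOR 11001 = 00101
Remainder (last 4 bits) = 1010. This is the CRC / FCS.

1010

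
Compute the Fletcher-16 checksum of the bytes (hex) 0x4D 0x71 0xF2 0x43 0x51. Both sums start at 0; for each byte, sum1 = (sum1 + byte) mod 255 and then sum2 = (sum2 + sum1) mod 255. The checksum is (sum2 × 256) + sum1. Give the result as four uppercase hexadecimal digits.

Running sums (mod 255):
  after byte 0 (0x4D): sum1=77, sum2=77
  after byte 1 (0x71): sum1=190, sum2=12
  after byte 2 (0xF2): sum1=177, sum2=189
  after byte 3 (0x43): sum1=244, sum2=178
  after byte 4 (0x51): sum1=70, sum2=248
Checksum = sum2·256 + sum1 = 248·256 + 70 = 63558 = 0xF846.

F846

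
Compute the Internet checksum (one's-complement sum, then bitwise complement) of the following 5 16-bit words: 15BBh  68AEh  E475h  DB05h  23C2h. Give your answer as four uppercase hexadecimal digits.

9E58

One's-complement addition (fold any carry out of bit 15 back into bit 0):
  0x15BB + 0x68AE = 0x07E69
  0x7E69 + 0xE475 = 0x162DE → wrap carry → 0x62DF
  0x62DF + 0xDB05 = 0x13DE4 → wrap carry → 0x3DE5
  0x3DE5 + 0x23C2 = 0x061A7
One's-complement sum = 0x61A7.
Checksum = ~0x61A7 & 0xFFFF = 0x9E58.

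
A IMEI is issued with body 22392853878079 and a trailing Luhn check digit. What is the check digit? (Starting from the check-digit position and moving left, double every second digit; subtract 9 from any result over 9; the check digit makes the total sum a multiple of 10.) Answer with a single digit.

Partial digits right→left: 9 7 0 8 7 8 3 5 8 2 9 3 2 2
Double every second digit counting from the check-digit position (so the 1st, 3rd, 5th, ... of the partial from the right).
  doubled (with −9 where >9): 9 0 5 6 7 9 4 → sum 40
  kept as-is: 7 8 8 5 2 3 2 → sum 35
Total = 40 + 35 = 75.
Check digit = (10 − (75 mod 10)) mod 10 = 5.

5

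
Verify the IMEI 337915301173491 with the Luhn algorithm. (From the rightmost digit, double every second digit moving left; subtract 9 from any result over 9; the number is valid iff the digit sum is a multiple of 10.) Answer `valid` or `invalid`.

valid

From the right, keep odd positions and double even positions (subtract 9 from any doubled value over 9):
  doubled (positions 2,4,...): 9 6 2 0 1 9 6 → sum 33
  kept (positions 1,3,...): 1 4 7 1 3 1 7 3 → sum 27
Total = 60.
60 mod 10 = 0, so the number is valid.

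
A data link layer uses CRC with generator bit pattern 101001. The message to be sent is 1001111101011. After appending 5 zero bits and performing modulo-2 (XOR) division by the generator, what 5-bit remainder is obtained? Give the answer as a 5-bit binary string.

Append 5 zeros: 100111110101100000. Divide by 101001 (XOR where the leading bit is 1):
  pos 0: 100111 XOR 101001 = 001110
  pos 2: 111011 XOR 101001 = 010010
  pos 3: 100100 XOR 101001 = 001101
  pos 5: 110110 XOR 101001 = 011111
  pos 6: 111111 XOR 101001 = 010110
  pos 7: 101101 XOR 101001 = 000100
  pos 10: 100000 XOR 101001 = 001001
  pos 12: 100100 XOR 101001 = 001101
Remainder (last 5 bits) = 01101. This is the CRC / FCS.

01101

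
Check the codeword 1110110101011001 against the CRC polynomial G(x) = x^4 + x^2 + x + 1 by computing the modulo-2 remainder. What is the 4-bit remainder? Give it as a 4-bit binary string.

Modulo-2 division of 1110110101011001 by 10111:
  pos 0: 11101 XOR 10111 = 01010
  pos 1: 10101 XOR 10111 = 00010
  pos 4: 10010 XOR 10111 = 00101
  pos 6: 10110 XOR 10111 = 00001
  pos 10: 11100 XOR 10111 = 01011
  pos 11: 10111 XOR 10111 = 00000
Remainder = 0000 (zero — the frame passes the CRC check).

0000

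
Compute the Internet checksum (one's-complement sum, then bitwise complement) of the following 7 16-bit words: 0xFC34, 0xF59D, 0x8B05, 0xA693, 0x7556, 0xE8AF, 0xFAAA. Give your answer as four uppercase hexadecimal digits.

One's-complement addition (fold any carry out of bit 15 back into bit 0):
  0xFC34 + 0xF59D = 0x1F1D1 → wrap carry → 0xF1D2
  0xF1D2 + 0x8B05 = 0x17CD7 → wrap carry → 0x7CD8
  0x7CD8 + 0xA693 = 0x1236B → wrap carry → 0x236C
  0x236C + 0x7556 = 0x098C2
  0x98C2 + 0xE8AF = 0x18171 → wrap carry → 0x8172
  0x8172 + 0xFAAA = 0x17C1C → wrap carry → 0x7C1D
One's-complement sum = 0x7C1D.
Checksum = ~0x7C1D & 0xFFFF = 0x83E2.

83E2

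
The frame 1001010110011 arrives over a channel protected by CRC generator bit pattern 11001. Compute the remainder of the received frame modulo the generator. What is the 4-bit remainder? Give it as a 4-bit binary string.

Modulo-2 division of 1001010110011 by 11001:
  pos 0: 10010 XOR 11001 = 01011
  pos 1: 10111 XOR 11001 = 01110
  pos 2: 11100 XOR 11001 = 00101
  pos 4: 10111 XOR 11001 = 01110
  pos 5: 11100 XOR 11001 = 00101
  pos 7: 10101 XOR 11001 = 01100
  pos 8: 11001 XOR 11001 = 00000
Remainder = 0000 (zero — the frame passes the CRC check).

0000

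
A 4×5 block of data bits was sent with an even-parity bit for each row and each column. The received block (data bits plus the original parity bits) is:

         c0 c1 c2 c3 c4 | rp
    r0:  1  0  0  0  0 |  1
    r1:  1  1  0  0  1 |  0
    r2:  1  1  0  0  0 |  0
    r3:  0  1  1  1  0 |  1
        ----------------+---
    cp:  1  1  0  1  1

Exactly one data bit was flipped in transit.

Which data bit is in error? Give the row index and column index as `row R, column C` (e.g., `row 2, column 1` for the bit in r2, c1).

Recompute each row's even parity and compare to rp:
  r0: data parity 1, sent rp 1 → ok
  r1: data parity 1, sent rp 0 → mismatch
  r2: data parity 0, sent rp 0 → ok
  r3: data parity 1, sent rp 1 → ok
Recompute each column's even parity and compare to cp:
  c0: data parity 1, sent cp 1 → ok
  c1: data parity 1, sent cp 1 → ok
  c2: data parity 1, sent cp 0 → mismatch
  c3: data parity 1, sent cp 1 → ok
  c4: data parity 1, sent cp 1 → ok
Exactly one row (r1) and one column (c2) fail → the flipped bit is at their intersection.

row 1, column 2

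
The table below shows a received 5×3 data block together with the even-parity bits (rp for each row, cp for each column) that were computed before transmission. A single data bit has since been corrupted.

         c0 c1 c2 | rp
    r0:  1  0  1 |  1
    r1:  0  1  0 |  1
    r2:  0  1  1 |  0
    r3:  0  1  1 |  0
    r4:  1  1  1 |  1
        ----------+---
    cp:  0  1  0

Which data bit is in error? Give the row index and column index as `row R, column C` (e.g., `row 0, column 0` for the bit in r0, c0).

row 0, column 1

Recompute each row's even parity and compare to rp:
  r0: data parity 0, sent rp 1 → mismatch
  r1: data parity 1, sent rp 1 → ok
  r2: data parity 0, sent rp 0 → ok
  r3: data parity 0, sent rp 0 → ok
  r4: data parity 1, sent rp 1 → ok
Recompute each column's even parity and compare to cp:
  c0: data parity 0, sent cp 0 → ok
  c1: data parity 0, sent cp 1 → mismatch
  c2: data parity 0, sent cp 0 → ok
Exactly one row (r0) and one column (c1) fail → the flipped bit is at their intersection.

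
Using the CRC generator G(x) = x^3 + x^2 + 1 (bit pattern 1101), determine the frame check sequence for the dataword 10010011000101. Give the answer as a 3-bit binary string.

Append 3 zeros: 10010011000101000. Divide by 1101 (XOR where the leading bit is 1):
  pos 0: 1001 XOR 1101 = 0100
  pos 1: 1000 XOR 1101 = 0101
  pos 2: 1010 XOR 1101 = 0111
  pos 3: 1111 XOR 1101 = 0010
  pos 5: 1010 XOR 1101 = 0111
  pos 6: 1110 XOR 1101 = 0011
  pos 8: 1101 XOR 1101 = 0000
  pos 13: 1000 XOR 1101 = 0101
Remainder (last 3 bits) = 101. This is the CRC / FCS.

101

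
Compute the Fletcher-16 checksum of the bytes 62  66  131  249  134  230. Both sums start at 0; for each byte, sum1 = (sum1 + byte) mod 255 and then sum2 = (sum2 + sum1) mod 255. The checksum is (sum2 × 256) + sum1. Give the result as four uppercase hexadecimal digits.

B06B

Running sums (mod 255):
  after byte 0 (62): sum1=62, sum2=62
  after byte 1 (66): sum1=128, sum2=190
  after byte 2 (131): sum1=4, sum2=194
  after byte 3 (249): sum1=253, sum2=192
  after byte 4 (134): sum1=132, sum2=69
  after byte 5 (230): sum1=107, sum2=176
Checksum = sum2·256 + sum1 = 176·256 + 107 = 45163 = 0xB06B.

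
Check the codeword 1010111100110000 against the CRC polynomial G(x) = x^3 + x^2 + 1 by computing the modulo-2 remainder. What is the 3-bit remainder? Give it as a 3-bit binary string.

100

Modulo-2 division of 1010111100110000 by 1101:
  pos 0: 1010 XOR 1101 = 0111
  pos 1: 1111 XOR 1101 = 0010
  pos 3: 1011 XOR 1101 = 0110
  pos 4: 1101 XOR 1101 = 0000
  pos 10: 1100 XOR 1101 = 0001
Remainder = 100 (nonzero — an error is detected).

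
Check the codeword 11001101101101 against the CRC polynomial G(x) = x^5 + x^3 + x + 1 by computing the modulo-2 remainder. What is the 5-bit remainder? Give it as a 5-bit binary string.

Modulo-2 division of 11001101101101 by 101011:
  pos 0: 110011 XOR 101011 = 011000
  pos 1: 110000 XOR 101011 = 011011
  pos 2: 110111 XOR 101011 = 011100
  pos 3: 111001 XOR 101011 = 010010
  pos 4: 100100 XOR 101011 = 001111
  pos 6: 111111 XOR 101011 = 010100
  pos 7: 101000 XOR 101011 = 000011
Remainder = 00111 (nonzero — an error is detected).

00111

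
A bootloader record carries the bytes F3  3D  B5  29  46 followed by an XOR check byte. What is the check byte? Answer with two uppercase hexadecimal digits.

XOR the bytes together:
  start with 0xF3
  0xF3 ⊕ 0x3D = 0xCE
  0xCE ⊕ 0xB5 = 0x7B
  0x7B ⊕ 0x29 = 0x52
  0x52 ⊕ 0x46 = 0x14

14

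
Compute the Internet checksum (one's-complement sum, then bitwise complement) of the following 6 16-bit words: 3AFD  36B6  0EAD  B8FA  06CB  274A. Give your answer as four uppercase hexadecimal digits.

One's-complement addition (fold any carry out of bit 15 back into bit 0):
  0x3AFD + 0x36B6 = 0x071B3
  0x71B3 + 0x0EAD = 0x08060
  0x8060 + 0xB8FA = 0x1395A → wrap carry → 0x395B
  0x395B + 0x06CB = 0x04026
  0x4026 + 0x274A = 0x06770
One's-complement sum = 0x6770.
Checksum = ~0x6770 & 0xFFFF = 0x988F.

988F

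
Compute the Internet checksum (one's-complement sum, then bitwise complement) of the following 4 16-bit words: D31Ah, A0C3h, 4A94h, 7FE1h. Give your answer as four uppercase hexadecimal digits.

C1AB

One's-complement addition (fold any carry out of bit 15 back into bit 0):
  0xD31A + 0xA0C3 = 0x173DD → wrap carry → 0x73DE
  0x73DE + 0x4A94 = 0x0BE72
  0xBE72 + 0x7FE1 = 0x13E53 → wrap carry → 0x3E54
One's-complement sum = 0x3E54.
Checksum = ~0x3E54 & 0xFFFF = 0xC1AB.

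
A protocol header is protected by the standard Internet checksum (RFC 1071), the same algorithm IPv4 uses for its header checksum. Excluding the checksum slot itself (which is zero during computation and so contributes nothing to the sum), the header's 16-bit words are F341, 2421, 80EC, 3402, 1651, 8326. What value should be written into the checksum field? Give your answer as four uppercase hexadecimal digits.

9A36

One's-complement addition (fold any carry out of bit 15 back into bit 0):
  0xF341 + 0x2421 = 0x11762 → wrap carry → 0x1763
  0x1763 + 0x80EC = 0x0984F
  0x984F + 0x3402 = 0x0CC51
  0xCC51 + 0x1651 = 0x0E2A2
  0xE2A2 + 0x8326 = 0x165C8 → wrap carry → 0x65C9
One's-complement sum = 0x65C9.
Checksum = ~0x65C9 & 0xFFFF = 0x9A36.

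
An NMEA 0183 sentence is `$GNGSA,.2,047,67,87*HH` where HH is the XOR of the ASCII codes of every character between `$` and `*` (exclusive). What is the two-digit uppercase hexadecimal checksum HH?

7D

XOR the ASCII codes of the payload characters:
  'G' = 0x47 → acc = 0x47
  'N' = 0x4E → acc = 0x09
  'G' = 0x47 → acc = 0x4E
  'S' = 0x53 → acc = 0x1D
  'A' = 0x41 → acc = 0x5C
  ',' = 0x2C → acc = 0x70
  '.' = 0x2E → acc = 0x5E
  '2' = 0x32 → acc = 0x6C
  ',' = 0x2C → acc = 0x40
  '0' = 0x30 → acc = 0x70
  '4' = 0x34 → acc = 0x44
  '7' = 0x37 → acc = 0x73
  ',' = 0x2C → acc = 0x5F
  '6' = 0x36 → acc = 0x69
  '7' = 0x37 → acc = 0x5E
  ',' = 0x2C → acc = 0x72
  '8' = 0x38 → acc = 0x4A
  '7' = 0x37 → acc = 0x7D
Checksum = 0x7D.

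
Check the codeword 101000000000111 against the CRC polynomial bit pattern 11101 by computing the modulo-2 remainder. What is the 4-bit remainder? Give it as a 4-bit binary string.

Modulo-2 division of 101000000000111 by 11101:
  pos 0: 10100 XOR 11101 = 01001
  pos 1: 10010 XOR 11101 = 01111
  pos 2: 11110 XOR 11101 = 00011
  pos 5: 11000 XOR 11101 = 00101
  pos 7: 10100 XOR 11101 = 01001
  pos 8: 10011 XOR 11101 = 01110
  pos 9: 11101 XOR 11101 = 00000
Remainder = 0001 (nonzero — an error is detected).

0001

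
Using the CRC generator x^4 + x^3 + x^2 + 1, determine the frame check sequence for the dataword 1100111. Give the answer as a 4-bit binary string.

1000

Append 4 zeros: 11001110000. Divide by 11101 (XOR where the leading bit is 1):
  pos 0: 11001 XOR 11101 = 00100
  pos 2: 10011 XOR 11101 = 01110
  pos 3: 11100 XOR 11101 = 00001
Remainder (last 4 bits) = 1000. This is the CRC / FCS.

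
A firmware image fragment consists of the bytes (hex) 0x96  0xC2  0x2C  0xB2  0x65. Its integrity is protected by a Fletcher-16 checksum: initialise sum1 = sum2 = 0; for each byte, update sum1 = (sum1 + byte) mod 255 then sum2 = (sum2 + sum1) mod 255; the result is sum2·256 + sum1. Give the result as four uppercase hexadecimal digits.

Running sums (mod 255):
  after byte 0 (0x96): sum1=150, sum2=150
  after byte 1 (0xC2): sum1=89, sum2=239
  after byte 2 (0x2C): sum1=133, sum2=117
  after byte 3 (0xB2): sum1=56, sum2=173
  after byte 4 (0x65): sum1=157, sum2=75
Checksum = sum2·256 + sum1 = 75·256 + 157 = 19357 = 0x4B9D.

4B9D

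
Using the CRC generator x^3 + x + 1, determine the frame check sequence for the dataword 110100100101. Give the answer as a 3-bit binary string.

100

Append 3 zeros: 110100100101000. Divide by 1011 (XOR where the leading bit is 1):
  pos 0: 1101 XOR 1011 = 0110
  pos 1: 1100 XOR 1011 = 0111
  pos 2: 1110 XOR 1011 = 0101
  pos 3: 1011 XOR 1011 = 0000
  pos 9: 1010 XOR 1011 = 0001
Remainder (last 3 bits) = 100. This is the CRC / FCS.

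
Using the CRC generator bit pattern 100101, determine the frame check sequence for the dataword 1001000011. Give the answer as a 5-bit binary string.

Append 5 zeros: 100100001100000. Divide by 100101 (XOR where the leading bit is 1):
  pos 0: 100100 XOR 100101 = 000001
  pos 5: 100110 XOR 100101 = 000011
  pos 9: 110000 XOR 100101 = 010101
Remainder (last 5 bits) = 10101. This is the CRC / FCS.

10101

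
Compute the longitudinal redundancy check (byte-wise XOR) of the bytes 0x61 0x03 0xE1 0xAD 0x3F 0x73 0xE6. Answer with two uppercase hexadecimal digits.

84

XOR the bytes together:
  start with 0x61
  0x61 ⊕ 0x03 = 0x62
  0x62 ⊕ 0xE1 = 0x83
  0x83 ⊕ 0xAD = 0x2E
  0x2E ⊕ 0x3F = 0x11
  0x11 ⊕ 0x73 = 0x62
  0x62 ⊕ 0xE6 = 0x84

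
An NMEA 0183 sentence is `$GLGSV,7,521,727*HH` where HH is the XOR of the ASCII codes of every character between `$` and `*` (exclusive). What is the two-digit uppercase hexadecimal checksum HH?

56

XOR the ASCII codes of the payload characters:
  'G' = 0x47 → acc = 0x47
  'L' = 0x4C → acc = 0x0B
  'G' = 0x47 → acc = 0x4C
  'S' = 0x53 → acc = 0x1F
  'V' = 0x56 → acc = 0x49
  ',' = 0x2C → acc = 0x65
  '7' = 0x37 → acc = 0x52
  ',' = 0x2C → acc = 0x7E
  '5' = 0x35 → acc = 0x4B
  '2' = 0x32 → acc = 0x79
  '1' = 0x31 → acc = 0x48
  ',' = 0x2C → acc = 0x64
  '7' = 0x37 → acc = 0x53
  '2' = 0x32 → acc = 0x61
  '7' = 0x37 → acc = 0x56
Checksum = 0x56.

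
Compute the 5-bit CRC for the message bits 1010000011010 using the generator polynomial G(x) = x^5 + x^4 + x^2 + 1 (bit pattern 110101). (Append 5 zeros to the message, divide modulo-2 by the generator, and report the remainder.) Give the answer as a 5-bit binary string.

10101

Append 5 zeros: 101000001101000000. Divide by 110101 (XOR where the leading bit is 1):
  pos 0: 101000 XOR 110101 = 011101
  pos 1: 111010 XOR 110101 = 001111
  pos 3: 111101 XOR 110101 = 001000
  pos 5: 100010 XOR 110101 = 010111
  pos 6: 101111 XOR 110101 = 011010
  pos 7: 110100 XOR 110101 = 000001
  pos 12: 100000 XOR 110101 = 010101
Remainder (last 5 bits) = 10101. This is the CRC / FCS.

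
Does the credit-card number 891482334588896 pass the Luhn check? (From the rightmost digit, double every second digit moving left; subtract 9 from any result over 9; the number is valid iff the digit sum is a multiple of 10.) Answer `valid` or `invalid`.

From the right, keep odd positions and double even positions (subtract 9 from any doubled value over 9):
  doubled (positions 2,4,...): 9 7 1 6 4 8 9 → sum 44
  kept (positions 1,3,...): 6 8 8 4 3 8 1 8 → sum 46
Total = 90.
90 mod 10 = 0, so the number is valid.

valid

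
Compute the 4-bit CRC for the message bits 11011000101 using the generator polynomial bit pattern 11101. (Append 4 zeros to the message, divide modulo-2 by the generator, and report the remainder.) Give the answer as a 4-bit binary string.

Append 4 zeros: 110110001010000. Divide by 11101 (XOR where the leading bit is 1):
  pos 0: 11011 XOR 11101 = 00110
  pos 2: 11000 XOR 11101 = 00101
  pos 4: 10101 XOR 11101 = 01000
  pos 5: 10000 XOR 11101 = 01101
  pos 6: 11011 XOR 11101 = 00110
  pos 8: 11000 XOR 11101 = 00101
  pos 10: 10100 XOR 11101 = 01001
Remainder (last 4 bits) = 1001. This is the CRC / FCS.

1001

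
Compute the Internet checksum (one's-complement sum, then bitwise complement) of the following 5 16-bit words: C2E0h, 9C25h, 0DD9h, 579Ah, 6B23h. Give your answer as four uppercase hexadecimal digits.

D062

One's-complement addition (fold any carry out of bit 15 back into bit 0):
  0xC2E0 + 0x9C25 = 0x15F05 → wrap carry → 0x5F06
  0x5F06 + 0x0DD9 = 0x06CDF
  0x6CDF + 0x579A = 0x0C479
  0xC479 + 0x6B23 = 0x12F9C → wrap carry → 0x2F9D
One's-complement sum = 0x2F9D.
Checksum = ~0x2F9D & 0xFFFF = 0xD062.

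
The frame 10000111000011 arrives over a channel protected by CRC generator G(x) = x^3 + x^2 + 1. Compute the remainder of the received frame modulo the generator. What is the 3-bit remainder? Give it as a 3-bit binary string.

Modulo-2 division of 10000111000011 by 1101:
  pos 0: 1000 XOR 1101 = 0101
  pos 1: 1010 XOR 1101 = 0111
  pos 2: 1111 XOR 1101 = 0010
  pos 4: 1011 XOR 1101 = 0110
  pos 5: 1100 XOR 1101 = 0001
  pos 8: 1000 XOR 1101 = 0101
  pos 9: 1011 XOR 1101 = 0110
  pos 10: 1101 XOR 1101 = 0000
Remainder = 000 (zero — the frame passes the CRC check).

000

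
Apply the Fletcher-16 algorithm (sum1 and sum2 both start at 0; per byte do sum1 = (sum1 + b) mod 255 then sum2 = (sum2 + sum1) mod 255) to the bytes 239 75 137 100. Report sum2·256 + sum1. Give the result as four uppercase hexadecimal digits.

Running sums (mod 255):
  after byte 0 (239): sum1=239, sum2=239
  after byte 1 (75): sum1=59, sum2=43
  after byte 2 (137): sum1=196, sum2=239
  after byte 3 (100): sum1=41, sum2=25
Checksum = sum2·256 + sum1 = 25·256 + 41 = 6441 = 0x1929.

1929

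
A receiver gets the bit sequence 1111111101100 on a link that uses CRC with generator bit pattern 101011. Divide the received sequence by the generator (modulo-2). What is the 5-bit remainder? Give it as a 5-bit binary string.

00000

Modulo-2 division of 1111111101100 by 101011:
  pos 0: 111111 XOR 101011 = 010100
  pos 1: 101001 XOR 101011 = 000010
  pos 5: 101011 XOR 101011 = 000000
Remainder = 00000 (zero — the frame passes the CRC check).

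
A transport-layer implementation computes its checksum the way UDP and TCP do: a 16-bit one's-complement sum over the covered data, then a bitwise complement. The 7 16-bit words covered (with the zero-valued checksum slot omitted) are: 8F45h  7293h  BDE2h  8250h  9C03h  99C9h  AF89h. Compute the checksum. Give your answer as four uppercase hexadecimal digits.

D89C

One's-complement addition (fold any carry out of bit 15 back into bit 0):
  0x8F45 + 0x7293 = 0x101D8 → wrap carry → 0x01D9
  0x01D9 + 0xBDE2 = 0x0BFBB
  0xBFBB + 0x8250 = 0x1420B → wrap carry → 0x420C
  0x420C + 0x9C03 = 0x0DE0F
  0xDE0F + 0x99C9 = 0x177D8 → wrap carry → 0x77D9
  0x77D9 + 0xAF89 = 0x12762 → wrap carry → 0x2763
One's-complement sum = 0x2763.
Checksum = ~0x2763 & 0xFFFF = 0xD89C.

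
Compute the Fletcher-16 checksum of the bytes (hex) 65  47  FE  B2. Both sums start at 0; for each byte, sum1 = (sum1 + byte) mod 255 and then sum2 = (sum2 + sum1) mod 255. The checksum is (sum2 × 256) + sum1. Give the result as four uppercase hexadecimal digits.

1C5E

Running sums (mod 255):
  after byte 0 (65): sum1=101, sum2=101
  after byte 1 (47): sum1=172, sum2=18
  after byte 2 (FE): sum1=171, sum2=189
  after byte 3 (B2): sum1=94, sum2=28
Checksum = sum2·256 + sum1 = 28·256 + 94 = 7262 = 0x1C5E.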